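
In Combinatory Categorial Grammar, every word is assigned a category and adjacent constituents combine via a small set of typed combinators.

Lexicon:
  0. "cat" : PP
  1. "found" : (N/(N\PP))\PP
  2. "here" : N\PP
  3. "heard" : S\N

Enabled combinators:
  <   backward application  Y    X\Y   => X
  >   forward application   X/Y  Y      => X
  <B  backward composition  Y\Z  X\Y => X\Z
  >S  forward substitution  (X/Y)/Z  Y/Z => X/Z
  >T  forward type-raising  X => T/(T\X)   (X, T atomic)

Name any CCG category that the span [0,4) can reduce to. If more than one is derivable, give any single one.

S

[0,4] S   <
  [0,3] N   >
    [0,2] N/(N\PP)   <
      [0,1] "cat" : PP
      [1,2] "found" : (N/(N\PP))\PP
    [2,3] "here" : N\PP
  [3,4] "heard" : S\N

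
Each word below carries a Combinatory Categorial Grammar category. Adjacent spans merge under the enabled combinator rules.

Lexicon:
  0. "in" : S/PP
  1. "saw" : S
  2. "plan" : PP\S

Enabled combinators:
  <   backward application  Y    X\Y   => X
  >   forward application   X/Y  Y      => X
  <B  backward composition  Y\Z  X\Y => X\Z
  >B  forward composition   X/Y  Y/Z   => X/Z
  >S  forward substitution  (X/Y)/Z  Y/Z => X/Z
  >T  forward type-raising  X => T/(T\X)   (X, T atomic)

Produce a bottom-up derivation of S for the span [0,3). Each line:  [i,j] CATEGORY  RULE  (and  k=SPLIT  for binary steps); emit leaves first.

[0,1] S/PP  lex  "in"
[1,2] S  lex  "saw"
[2,3] PP\S  lex  "plan"
[1,3] PP  <  k=2
[0,3] S  >  k=1

[0,3] S   >
  [0,1] "in" : S/PP
  [1,3] PP   <
    [1,2] "saw" : S
    [2,3] "plan" : PP\S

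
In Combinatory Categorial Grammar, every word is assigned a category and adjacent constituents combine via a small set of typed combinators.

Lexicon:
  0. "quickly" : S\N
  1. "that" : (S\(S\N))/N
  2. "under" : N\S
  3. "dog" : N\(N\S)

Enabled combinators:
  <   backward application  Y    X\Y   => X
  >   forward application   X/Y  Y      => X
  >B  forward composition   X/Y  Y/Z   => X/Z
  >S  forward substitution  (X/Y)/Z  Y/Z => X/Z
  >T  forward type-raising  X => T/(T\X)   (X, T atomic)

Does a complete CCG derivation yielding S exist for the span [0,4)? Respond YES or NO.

YES

[0,4] S   <
  [0,1] "quickly" : S\N
  [1,4] S\(S\N)   >
    [1,2] "that" : (S\(S\N))/N
    [2,4] N   <
      [2,3] "under" : N\S
      [3,4] "dog" : N\(N\S)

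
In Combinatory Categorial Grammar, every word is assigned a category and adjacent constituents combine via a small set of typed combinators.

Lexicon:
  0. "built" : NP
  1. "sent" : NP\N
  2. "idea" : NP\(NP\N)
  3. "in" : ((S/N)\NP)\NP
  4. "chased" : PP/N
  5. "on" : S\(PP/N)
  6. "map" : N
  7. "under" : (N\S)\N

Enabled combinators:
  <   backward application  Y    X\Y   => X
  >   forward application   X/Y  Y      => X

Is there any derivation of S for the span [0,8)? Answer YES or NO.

[0,8] S   >
  [0,4] S/N   <
    [0,1] "built" : NP
    [1,4] (S/N)\NP   <
      [1,3] NP   <
        [1,2] "sent" : NP\N
        [2,3] "idea" : NP\(NP\N)
      [3,4] "in" : ((S/N)\NP)\NP
  [4,8] N   <
    [4,6] S   <
      [4,5] "chased" : PP/N
      [5,6] "on" : S\(PP/N)
    [6,8] N\S   <
      [6,7] "map" : N
      [7,8] "under" : (N\S)\N

YES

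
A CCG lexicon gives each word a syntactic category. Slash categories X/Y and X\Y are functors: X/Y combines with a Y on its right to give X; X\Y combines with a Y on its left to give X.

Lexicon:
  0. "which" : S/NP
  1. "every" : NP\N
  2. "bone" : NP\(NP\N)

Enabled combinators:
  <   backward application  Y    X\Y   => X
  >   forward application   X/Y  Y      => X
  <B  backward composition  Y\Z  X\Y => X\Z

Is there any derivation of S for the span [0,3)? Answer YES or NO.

YES

[0,3] S   >
  [0,1] "which" : S/NP
  [1,3] NP   <
    [1,2] "every" : NP\N
    [2,3] "bone" : NP\(NP\N)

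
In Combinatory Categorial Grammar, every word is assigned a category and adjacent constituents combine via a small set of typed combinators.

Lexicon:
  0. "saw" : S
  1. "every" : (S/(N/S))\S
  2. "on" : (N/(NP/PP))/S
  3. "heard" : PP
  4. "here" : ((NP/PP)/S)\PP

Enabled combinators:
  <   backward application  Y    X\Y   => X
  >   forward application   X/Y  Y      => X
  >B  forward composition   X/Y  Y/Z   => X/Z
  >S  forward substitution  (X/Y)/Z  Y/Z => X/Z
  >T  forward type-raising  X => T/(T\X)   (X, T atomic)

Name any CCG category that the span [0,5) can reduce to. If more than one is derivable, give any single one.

S

[0,5] S   >
  [0,2] S/(N/S)   <
    [0,1] "saw" : S
    [1,2] "every" : (S/(N/S))\S
  [2,5] N/S   >S
    [2,3] "on" : (N/(NP/PP))/S
    [3,5] (NP/PP)/S   <
      [3,4] "heard" : PP
      [4,5] "here" : ((NP/PP)/S)\PP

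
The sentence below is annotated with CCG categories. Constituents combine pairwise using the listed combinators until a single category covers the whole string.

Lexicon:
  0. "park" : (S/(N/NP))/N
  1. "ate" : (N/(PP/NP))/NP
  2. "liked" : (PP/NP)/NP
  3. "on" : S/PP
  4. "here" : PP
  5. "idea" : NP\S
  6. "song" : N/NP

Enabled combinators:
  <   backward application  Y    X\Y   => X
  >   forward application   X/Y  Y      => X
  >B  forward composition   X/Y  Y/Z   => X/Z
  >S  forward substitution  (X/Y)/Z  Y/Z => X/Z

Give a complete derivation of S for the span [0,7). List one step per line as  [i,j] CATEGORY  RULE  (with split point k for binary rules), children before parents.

[0,1] (S/(N/NP))/N  lex  "park"
[1,2] (N/(PP/NP))/NP  lex  "ate"
[2,3] (PP/NP)/NP  lex  "liked"
[1,3] N/NP  >S  k=2
[3,4] S/PP  lex  "on"
[4,5] PP  lex  "here"
[3,5] S  >  k=4
[5,6] NP\S  lex  "idea"
[3,6] NP  <  k=5
[1,6] N  >  k=3
[0,6] S/(N/NP)  >  k=1
[6,7] N/NP  lex  "song"
[0,7] S  >  k=6

[0,7] S   >
  [0,6] S/(N/NP)   >
    [0,1] "park" : (S/(N/NP))/N
    [1,6] N   >
      [1,3] N/NP   >S
        [1,2] "ate" : (N/(PP/NP))/NP
        [2,3] "liked" : (PP/NP)/NP
      [3,6] NP   <
        [3,5] S   >
          [3,4] "on" : S/PP
          [4,5] "here" : PP
        [5,6] "idea" : NP\S
  [6,7] "song" : N/NP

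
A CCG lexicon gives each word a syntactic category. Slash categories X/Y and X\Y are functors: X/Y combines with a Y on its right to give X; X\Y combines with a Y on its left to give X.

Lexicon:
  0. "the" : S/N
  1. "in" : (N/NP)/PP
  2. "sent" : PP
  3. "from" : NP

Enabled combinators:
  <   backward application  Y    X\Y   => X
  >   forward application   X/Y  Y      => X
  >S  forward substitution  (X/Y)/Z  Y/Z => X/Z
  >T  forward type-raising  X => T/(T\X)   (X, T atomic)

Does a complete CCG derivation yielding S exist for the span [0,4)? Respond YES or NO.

[0,4] S   >
  [0,1] "the" : S/N
  [1,4] N   >
    [1,3] N/NP   >
      [1,2] "in" : (N/NP)/PP
      [2,3] "sent" : PP
    [3,4] "from" : NP

YES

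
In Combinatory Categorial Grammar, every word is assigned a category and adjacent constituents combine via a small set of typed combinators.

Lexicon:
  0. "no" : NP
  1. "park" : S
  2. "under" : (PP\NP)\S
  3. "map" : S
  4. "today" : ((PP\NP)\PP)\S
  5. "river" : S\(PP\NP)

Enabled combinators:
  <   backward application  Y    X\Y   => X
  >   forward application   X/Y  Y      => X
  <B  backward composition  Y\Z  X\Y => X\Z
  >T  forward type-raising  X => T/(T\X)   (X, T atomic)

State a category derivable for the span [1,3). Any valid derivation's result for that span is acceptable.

[0,6] S   <
  [0,5] PP\NP   <
    [0,3] PP   <
      [0,1] "no" : NP
      [1,3] PP\NP   <
        [1,2] "park" : S
        [2,3] "under" : (PP\NP)\S
    [3,5] (PP\NP)\PP   <
      [3,4] "map" : S
      [4,5] "today" : ((PP\NP)\PP)\S
  [5,6] "river" : S\(PP\NP)

PP\NP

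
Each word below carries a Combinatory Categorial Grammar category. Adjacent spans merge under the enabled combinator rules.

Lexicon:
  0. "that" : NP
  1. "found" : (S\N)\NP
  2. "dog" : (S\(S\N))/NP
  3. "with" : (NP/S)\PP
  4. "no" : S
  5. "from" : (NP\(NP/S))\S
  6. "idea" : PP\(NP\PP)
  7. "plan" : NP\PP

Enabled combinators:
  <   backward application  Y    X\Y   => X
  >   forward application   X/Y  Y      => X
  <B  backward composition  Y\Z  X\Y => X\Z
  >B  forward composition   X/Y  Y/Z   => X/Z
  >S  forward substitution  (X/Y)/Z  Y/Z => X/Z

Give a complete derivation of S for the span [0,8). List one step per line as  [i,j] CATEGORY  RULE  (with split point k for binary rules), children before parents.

[0,1] NP  lex  "that"
[1,2] (S\N)\NP  lex  "found"
[0,2] S\N  <  k=1
[2,3] (S\(S\N))/NP  lex  "dog"
[3,4] (NP/S)\PP  lex  "with"
[4,5] S  lex  "no"
[5,6] (NP\(NP/S))\S  lex  "from"
[4,6] NP\(NP/S)  <  k=5
[3,6] NP\PP  <B  k=4
[6,7] PP\(NP\PP)  lex  "idea"
[3,7] PP  <  k=6
[7,8] NP\PP  lex  "plan"
[3,8] NP  <  k=7
[2,8] S\(S\N)  >  k=3
[0,8] S  <  k=2

[0,8] S   <
  [0,2] S\N   <
    [0,1] "that" : NP
    [1,2] "found" : (S\N)\NP
  [2,8] S\(S\N)   >
    [2,3] "dog" : (S\(S\N))/NP
    [3,8] NP   <
      [3,7] PP   <
        [3,6] NP\PP   <B
          [3,4] "with" : (NP/S)\PP
          [4,6] NP\(NP/S)   <
            [4,5] "no" : S
            [5,6] "from" : (NP\(NP/S))\S
        [6,7] "idea" : PP\(NP\PP)
      [7,8] "plan" : NP\PP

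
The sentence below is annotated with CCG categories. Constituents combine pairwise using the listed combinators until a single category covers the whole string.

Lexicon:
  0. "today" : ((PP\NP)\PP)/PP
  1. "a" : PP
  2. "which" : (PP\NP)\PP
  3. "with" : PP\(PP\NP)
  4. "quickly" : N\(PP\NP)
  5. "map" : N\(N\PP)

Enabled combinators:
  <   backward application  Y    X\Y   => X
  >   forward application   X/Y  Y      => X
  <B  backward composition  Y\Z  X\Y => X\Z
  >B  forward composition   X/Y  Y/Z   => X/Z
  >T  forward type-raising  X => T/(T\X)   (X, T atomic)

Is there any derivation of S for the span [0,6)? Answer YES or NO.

NO

((PP\NP)\PP)/PP PP (PP\NP)\PP PP\(PP\NP) N\(PP\NP) N\(N\PP)
CKY chart[0,6] = {N, N/(N\N), NP/(NP\N), PP/(PP\N), S/(S\N)}; S ∉ chart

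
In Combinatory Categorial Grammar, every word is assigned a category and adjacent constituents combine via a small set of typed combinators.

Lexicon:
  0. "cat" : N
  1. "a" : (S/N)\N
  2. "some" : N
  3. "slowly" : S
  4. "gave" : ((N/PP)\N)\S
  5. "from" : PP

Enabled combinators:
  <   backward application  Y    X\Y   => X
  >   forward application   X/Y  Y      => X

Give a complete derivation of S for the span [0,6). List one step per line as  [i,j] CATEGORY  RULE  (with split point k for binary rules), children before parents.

[0,6] S   >
  [0,2] S/N   <
    [0,1] "cat" : N
    [1,2] "a" : (S/N)\N
  [2,6] N   >
    [2,5] N/PP   <
      [2,3] "some" : N
      [3,5] (N/PP)\N   <
        [3,4] "slowly" : S
        [4,5] "gave" : ((N/PP)\N)\S
    [5,6] "from" : PP

[0,1] N  lex  "cat"
[1,2] (S/N)\N  lex  "a"
[0,2] S/N  <  k=1
[2,3] N  lex  "some"
[3,4] S  lex  "slowly"
[4,5] ((N/PP)\N)\S  lex  "gave"
[3,5] (N/PP)\N  <  k=4
[2,5] N/PP  <  k=3
[5,6] PP  lex  "from"
[2,6] N  >  k=5
[0,6] S  >  k=2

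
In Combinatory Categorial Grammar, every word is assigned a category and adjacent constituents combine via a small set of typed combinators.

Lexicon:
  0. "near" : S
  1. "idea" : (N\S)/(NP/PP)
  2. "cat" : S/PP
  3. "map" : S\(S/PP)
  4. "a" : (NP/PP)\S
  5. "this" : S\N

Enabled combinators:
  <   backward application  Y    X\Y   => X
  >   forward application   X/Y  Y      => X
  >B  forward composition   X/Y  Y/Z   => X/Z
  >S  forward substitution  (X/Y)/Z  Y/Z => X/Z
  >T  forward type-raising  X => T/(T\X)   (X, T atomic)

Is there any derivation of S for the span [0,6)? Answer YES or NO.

[0,6] S   <
  [0,5] N   <
    [0,1] "near" : S
    [1,5] N\S   >
      [1,2] "idea" : (N\S)/(NP/PP)
      [2,5] NP/PP   <
        [2,4] S   <
          [2,3] "cat" : S/PP
          [3,4] "map" : S\(S/PP)
        [4,5] "a" : (NP/PP)\S
  [5,6] "this" : S\N

YES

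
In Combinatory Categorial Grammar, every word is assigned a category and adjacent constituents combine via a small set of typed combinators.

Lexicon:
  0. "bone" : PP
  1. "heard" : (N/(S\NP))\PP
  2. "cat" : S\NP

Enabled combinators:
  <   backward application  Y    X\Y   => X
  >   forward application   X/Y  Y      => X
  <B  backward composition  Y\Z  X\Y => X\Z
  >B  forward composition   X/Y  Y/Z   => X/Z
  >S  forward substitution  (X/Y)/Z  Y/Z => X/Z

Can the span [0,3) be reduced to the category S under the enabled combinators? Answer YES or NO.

PP (N/(S\NP))\PP S\NP
CKY chart[0,3] = {N}; S ∉ chart

NO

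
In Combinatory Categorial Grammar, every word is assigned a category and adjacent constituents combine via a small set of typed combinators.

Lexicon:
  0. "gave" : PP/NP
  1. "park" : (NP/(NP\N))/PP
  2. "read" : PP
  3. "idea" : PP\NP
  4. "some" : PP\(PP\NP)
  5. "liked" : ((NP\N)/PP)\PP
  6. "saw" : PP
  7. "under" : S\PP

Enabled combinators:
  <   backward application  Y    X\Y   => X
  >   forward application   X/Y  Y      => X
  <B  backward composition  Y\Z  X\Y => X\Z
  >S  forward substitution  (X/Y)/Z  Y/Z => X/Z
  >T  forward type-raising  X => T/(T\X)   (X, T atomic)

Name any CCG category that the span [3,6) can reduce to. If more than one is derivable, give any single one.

[0,8] S   <
  [0,7] PP   >
    [0,1] "gave" : PP/NP
    [1,7] NP   >
      [1,3] NP/(NP\N)   >
        [1,2] "park" : (NP/(NP\N))/PP
        [2,3] "read" : PP
      [3,7] NP\N   >
        [3,6] (NP\N)/PP   <
          [3,5] PP   <
            [3,4] "idea" : PP\NP
            [4,5] "some" : PP\(PP\NP)
          [5,6] "liked" : ((NP\N)/PP)\PP
        [6,7] "saw" : PP
  [7,8] "under" : S\PP

(NP\N)/PP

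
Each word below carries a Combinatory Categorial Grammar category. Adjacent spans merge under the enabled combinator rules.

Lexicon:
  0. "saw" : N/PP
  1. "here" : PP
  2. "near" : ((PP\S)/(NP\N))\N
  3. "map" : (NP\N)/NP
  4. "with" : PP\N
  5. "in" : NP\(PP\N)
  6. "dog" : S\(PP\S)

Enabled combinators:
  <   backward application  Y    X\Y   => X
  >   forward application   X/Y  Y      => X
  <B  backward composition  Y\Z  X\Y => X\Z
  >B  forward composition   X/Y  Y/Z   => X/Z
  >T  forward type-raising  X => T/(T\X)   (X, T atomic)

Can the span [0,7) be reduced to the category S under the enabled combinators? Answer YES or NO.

YES

[0,7] S   <
  [0,6] PP\S   >
    [0,3] (PP\S)/(NP\N)   <
      [0,2] N   >
        [0,1] "saw" : N/PP
        [1,2] "here" : PP
      [2,3] "near" : ((PP\S)/(NP\N))\N
    [3,6] NP\N   >
      [3,4] "map" : (NP\N)/NP
      [4,6] NP   <
        [4,5] "with" : PP\N
        [5,6] "in" : NP\(PP\N)
  [6,7] "dog" : S\(PP\S)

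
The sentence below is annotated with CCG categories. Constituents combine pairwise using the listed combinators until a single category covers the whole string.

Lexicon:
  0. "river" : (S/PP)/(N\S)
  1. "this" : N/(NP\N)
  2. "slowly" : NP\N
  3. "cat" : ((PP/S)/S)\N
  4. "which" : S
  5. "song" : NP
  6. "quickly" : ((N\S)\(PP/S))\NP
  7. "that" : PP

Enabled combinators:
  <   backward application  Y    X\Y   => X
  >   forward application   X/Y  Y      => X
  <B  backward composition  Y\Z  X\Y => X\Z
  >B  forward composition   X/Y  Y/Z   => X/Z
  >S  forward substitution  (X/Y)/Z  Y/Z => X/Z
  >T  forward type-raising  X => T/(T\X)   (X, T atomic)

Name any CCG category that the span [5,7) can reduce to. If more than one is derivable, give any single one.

[0,8] S   >
  [0,7] S/PP   >
    [0,1] "river" : (S/PP)/(N\S)
    [1,7] N\S   <
      [1,5] PP/S   >
        [1,4] (PP/S)/S   <
          [1,3] N   >
            [1,2] "this" : N/(NP\N)
            [2,3] "slowly" : NP\N
          [3,4] "cat" : ((PP/S)/S)\N
        [4,5] "which" : S
      [5,7] (N\S)\(PP/S)   <
        [5,6] "song" : NP
        [6,7] "quickly" : ((N\S)\(PP/S))\NP
  [7,8] "that" : PP

(N\S)\(PP/S)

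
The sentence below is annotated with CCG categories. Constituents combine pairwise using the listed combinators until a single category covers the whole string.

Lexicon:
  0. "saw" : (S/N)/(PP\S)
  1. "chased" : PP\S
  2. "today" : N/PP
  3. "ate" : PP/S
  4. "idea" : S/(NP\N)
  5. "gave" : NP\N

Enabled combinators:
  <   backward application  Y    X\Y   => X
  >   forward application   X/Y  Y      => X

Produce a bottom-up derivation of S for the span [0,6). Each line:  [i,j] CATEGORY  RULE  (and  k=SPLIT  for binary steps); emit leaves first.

[0,6] S   >
  [0,2] S/N   >
    [0,1] "saw" : (S/N)/(PP\S)
    [1,2] "chased" : PP\S
  [2,6] N   >
    [2,3] "today" : N/PP
    [3,6] PP   >
      [3,4] "ate" : PP/S
      [4,6] S   >
        [4,5] "idea" : S/(NP\N)
        [5,6] "gave" : NP\N

[0,1] (S/N)/(PP\S)  lex  "saw"
[1,2] PP\S  lex  "chased"
[0,2] S/N  >  k=1
[2,3] N/PP  lex  "today"
[3,4] PP/S  lex  "ate"
[4,5] S/(NP\N)  lex  "idea"
[5,6] NP\N  lex  "gave"
[4,6] S  >  k=5
[3,6] PP  >  k=4
[2,6] N  >  k=3
[0,6] S  >  k=2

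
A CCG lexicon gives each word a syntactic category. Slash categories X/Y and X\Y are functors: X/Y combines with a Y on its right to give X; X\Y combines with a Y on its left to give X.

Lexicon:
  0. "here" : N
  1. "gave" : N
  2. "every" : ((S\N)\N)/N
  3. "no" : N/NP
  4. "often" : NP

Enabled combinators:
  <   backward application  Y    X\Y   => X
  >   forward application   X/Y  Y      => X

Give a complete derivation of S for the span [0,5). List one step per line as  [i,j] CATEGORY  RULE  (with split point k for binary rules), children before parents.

[0,5] S   <
  [0,1] "here" : N
  [1,5] S\N   <
    [1,2] "gave" : N
    [2,5] (S\N)\N   >
      [2,3] "every" : ((S\N)\N)/N
      [3,5] N   >
        [3,4] "no" : N/NP
        [4,5] "often" : NP

[0,1] N  lex  "here"
[1,2] N  lex  "gave"
[2,3] ((S\N)\N)/N  lex  "every"
[3,4] N/NP  lex  "no"
[4,5] NP  lex  "often"
[3,5] N  >  k=4
[2,5] (S\N)\N  >  k=3
[1,5] S\N  <  k=2
[0,5] S  <  k=1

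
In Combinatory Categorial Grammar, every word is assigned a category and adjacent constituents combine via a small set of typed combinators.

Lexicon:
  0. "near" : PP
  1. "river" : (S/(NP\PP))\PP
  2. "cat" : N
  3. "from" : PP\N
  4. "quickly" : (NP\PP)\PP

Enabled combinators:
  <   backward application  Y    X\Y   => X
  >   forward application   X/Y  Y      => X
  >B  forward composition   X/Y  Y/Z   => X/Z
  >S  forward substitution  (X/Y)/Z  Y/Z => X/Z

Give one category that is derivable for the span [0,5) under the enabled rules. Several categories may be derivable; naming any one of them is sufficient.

S

[0,5] S   >
  [0,2] S/(NP\PP)   <
    [0,1] "near" : PP
    [1,2] "river" : (S/(NP\PP))\PP
  [2,5] NP\PP   <
    [2,4] PP   <
      [2,3] "cat" : N
      [3,4] "from" : PP\N
    [4,5] "quickly" : (NP\PP)\PP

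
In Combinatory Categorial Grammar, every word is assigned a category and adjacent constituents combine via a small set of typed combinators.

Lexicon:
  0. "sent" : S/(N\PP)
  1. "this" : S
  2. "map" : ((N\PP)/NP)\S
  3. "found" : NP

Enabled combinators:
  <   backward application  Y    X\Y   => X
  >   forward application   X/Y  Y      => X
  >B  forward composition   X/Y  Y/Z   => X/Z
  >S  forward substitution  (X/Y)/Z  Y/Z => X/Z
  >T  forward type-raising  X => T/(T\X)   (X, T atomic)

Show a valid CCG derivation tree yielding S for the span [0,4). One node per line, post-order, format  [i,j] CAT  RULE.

[0,1] S/(N\PP)  lex  "sent"
[1,2] S  lex  "this"
[2,3] ((N\PP)/NP)\S  lex  "map"
[1,3] (N\PP)/NP  <  k=2
[3,4] NP  lex  "found"
[1,4] N\PP  >  k=3
[0,4] S  >  k=1

[0,4] S   >
  [0,1] "sent" : S/(N\PP)
  [1,4] N\PP   >
    [1,3] (N\PP)/NP   <
      [1,2] "this" : S
      [2,3] "map" : ((N\PP)/NP)\S
    [3,4] "found" : NP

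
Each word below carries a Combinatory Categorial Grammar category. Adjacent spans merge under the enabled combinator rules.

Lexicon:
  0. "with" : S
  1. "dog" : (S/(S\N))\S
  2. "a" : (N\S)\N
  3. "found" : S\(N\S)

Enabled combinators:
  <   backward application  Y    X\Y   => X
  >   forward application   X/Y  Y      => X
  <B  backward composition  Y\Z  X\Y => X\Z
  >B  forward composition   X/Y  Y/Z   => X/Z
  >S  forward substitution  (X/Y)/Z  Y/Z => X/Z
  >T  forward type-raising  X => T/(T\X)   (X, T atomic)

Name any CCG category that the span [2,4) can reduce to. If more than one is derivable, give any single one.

S\N

[0,4] S   >
  [0,2] S/(S\N)   <
    [0,1] "with" : S
    [1,2] "dog" : (S/(S\N))\S
  [2,4] S\N   <B
    [2,3] "a" : (N\S)\N
    [3,4] "found" : S\(N\S)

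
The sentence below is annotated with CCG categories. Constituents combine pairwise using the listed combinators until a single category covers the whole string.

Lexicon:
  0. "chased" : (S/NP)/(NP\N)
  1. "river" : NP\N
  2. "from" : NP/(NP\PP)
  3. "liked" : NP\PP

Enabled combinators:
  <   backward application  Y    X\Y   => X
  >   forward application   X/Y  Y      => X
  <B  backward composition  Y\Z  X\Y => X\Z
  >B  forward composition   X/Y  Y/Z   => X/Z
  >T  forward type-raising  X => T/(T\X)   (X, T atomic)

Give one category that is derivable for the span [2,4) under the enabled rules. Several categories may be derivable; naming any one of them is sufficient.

[0,4] S   >
  [0,2] S/NP   >
    [0,1] "chased" : (S/NP)/(NP\N)
    [1,2] "river" : NP\N
  [2,4] NP   >
    [2,3] "from" : NP/(NP\PP)
    [3,4] "liked" : NP\PP

NP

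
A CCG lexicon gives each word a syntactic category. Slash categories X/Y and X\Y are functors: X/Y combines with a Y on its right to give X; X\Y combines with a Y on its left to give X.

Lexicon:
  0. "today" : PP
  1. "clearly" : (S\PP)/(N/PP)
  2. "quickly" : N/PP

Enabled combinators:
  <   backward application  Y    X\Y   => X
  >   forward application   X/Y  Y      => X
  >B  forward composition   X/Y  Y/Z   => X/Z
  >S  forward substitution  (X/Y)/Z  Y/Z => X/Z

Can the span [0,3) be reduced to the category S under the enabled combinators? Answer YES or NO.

YES

[0,3] S   <
  [0,1] "today" : PP
  [1,3] S\PP   >
    [1,2] "clearly" : (S\PP)/(N/PP)
    [2,3] "quickly" : N/PP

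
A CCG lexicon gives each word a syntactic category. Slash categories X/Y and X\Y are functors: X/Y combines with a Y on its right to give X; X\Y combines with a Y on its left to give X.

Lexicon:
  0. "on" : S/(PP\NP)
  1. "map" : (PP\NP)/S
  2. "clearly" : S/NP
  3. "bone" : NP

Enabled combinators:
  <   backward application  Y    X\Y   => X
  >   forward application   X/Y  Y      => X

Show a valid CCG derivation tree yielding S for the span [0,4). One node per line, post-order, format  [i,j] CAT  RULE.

[0,1] S/(PP\NP)  lex  "on"
[1,2] (PP\NP)/S  lex  "map"
[2,3] S/NP  lex  "clearly"
[3,4] NP  lex  "bone"
[2,4] S  >  k=3
[1,4] PP\NP  >  k=2
[0,4] S  >  k=1

[0,4] S   >
  [0,1] "on" : S/(PP\NP)
  [1,4] PP\NP   >
    [1,2] "map" : (PP\NP)/S
    [2,4] S   >
      [2,3] "clearly" : S/NP
      [3,4] "bone" : NP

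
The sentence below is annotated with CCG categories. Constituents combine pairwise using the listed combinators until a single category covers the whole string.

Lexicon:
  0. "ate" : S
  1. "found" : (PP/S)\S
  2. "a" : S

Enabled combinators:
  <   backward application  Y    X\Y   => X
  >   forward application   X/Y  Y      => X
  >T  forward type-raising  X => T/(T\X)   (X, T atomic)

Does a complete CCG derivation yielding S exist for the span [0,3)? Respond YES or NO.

S (PP/S)\S S
CKY chart[0,3] = {N/(N\PP), NP/(NP\PP), PP, PP/(PP\PP), S/(S\PP)}; S ∉ chart

NO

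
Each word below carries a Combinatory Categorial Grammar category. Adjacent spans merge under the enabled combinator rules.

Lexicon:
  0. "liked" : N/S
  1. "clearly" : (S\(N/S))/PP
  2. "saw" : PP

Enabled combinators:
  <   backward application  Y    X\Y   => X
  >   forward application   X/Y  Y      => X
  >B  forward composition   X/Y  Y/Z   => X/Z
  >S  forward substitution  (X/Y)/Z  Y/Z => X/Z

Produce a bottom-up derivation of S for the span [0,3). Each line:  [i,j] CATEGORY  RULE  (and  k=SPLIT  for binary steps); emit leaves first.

[0,3] S   <
  [0,1] "liked" : N/S
  [1,3] S\(N/S)   >
    [1,2] "clearly" : (S\(N/S))/PP
    [2,3] "saw" : PP

[0,1] N/S  lex  "liked"
[1,2] (S\(N/S))/PP  lex  "clearly"
[2,3] PP  lex  "saw"
[1,3] S\(N/S)  >  k=2
[0,3] S  <  k=1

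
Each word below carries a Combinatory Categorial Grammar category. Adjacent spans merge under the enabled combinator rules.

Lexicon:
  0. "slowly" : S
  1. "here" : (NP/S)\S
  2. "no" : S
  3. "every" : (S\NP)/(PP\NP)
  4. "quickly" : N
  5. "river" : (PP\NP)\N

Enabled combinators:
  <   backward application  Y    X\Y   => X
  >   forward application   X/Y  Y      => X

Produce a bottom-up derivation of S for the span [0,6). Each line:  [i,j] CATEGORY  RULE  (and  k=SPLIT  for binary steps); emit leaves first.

[0,1] S  lex  "slowly"
[1,2] (NP/S)\S  lex  "here"
[0,2] NP/S  <  k=1
[2,3] S  lex  "no"
[0,3] NP  >  k=2
[3,4] (S\NP)/(PP\NP)  lex  "every"
[4,5] N  lex  "quickly"
[5,6] (PP\NP)\N  lex  "river"
[4,6] PP\NP  <  k=5
[3,6] S\NP  >  k=4
[0,6] S  <  k=3

[0,6] S   <
  [0,3] NP   >
    [0,2] NP/S   <
      [0,1] "slowly" : S
      [1,2] "here" : (NP/S)\S
    [2,3] "no" : S
  [3,6] S\NP   >
    [3,4] "every" : (S\NP)/(PP\NP)
    [4,6] PP\NP   <
      [4,5] "quickly" : N
      [5,6] "river" : (PP\NP)\N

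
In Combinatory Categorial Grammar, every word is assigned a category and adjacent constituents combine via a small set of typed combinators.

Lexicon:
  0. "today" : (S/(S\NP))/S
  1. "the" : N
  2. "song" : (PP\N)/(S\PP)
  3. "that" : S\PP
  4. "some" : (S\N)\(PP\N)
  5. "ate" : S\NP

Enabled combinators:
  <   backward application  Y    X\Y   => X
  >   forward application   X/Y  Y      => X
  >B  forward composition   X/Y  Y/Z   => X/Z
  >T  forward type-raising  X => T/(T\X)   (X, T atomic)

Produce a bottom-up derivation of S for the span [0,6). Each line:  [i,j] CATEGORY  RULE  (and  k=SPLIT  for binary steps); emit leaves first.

[0,6] S   >
  [0,5] S/(S\NP)   >
    [0,1] "today" : (S/(S\NP))/S
    [1,5] S   >
      [1,2] S/(S\N)   >T
        [1,2] "the" : N
      [2,5] S\N   <
        [2,4] PP\N   >
          [2,3] "song" : (PP\N)/(S\PP)
          [3,4] "that" : S\PP
        [4,5] "some" : (S\N)\(PP\N)
  [5,6] "ate" : S\NP

[0,1] (S/(S\NP))/S  lex  "today"
[1,2] N  lex  "the"
[1,2] S/(S\N)  >T
[2,3] (PP\N)/(S\PP)  lex  "song"
[3,4] S\PP  lex  "that"
[2,4] PP\N  >  k=3
[4,5] (S\N)\(PP\N)  lex  "some"
[2,5] S\N  <  k=4
[1,5] S  >  k=2
[0,5] S/(S\NP)  >  k=1
[5,6] S\NP  lex  "ate"
[0,6] S  >  k=5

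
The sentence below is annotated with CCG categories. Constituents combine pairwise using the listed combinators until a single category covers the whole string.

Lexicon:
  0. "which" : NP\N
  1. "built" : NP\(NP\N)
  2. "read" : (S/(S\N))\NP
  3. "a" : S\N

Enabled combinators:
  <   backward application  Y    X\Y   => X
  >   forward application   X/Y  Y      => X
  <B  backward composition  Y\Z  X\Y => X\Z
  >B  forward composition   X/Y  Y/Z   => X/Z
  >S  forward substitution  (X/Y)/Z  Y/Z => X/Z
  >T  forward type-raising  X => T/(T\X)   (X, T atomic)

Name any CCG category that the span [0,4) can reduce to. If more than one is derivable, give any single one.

[0,4] S   >
  [0,3] S/(S\N)   <
    [0,2] NP   <
      [0,1] "which" : NP\N
      [1,2] "built" : NP\(NP\N)
    [2,3] "read" : (S/(S\N))\NP
  [3,4] "a" : S\N

S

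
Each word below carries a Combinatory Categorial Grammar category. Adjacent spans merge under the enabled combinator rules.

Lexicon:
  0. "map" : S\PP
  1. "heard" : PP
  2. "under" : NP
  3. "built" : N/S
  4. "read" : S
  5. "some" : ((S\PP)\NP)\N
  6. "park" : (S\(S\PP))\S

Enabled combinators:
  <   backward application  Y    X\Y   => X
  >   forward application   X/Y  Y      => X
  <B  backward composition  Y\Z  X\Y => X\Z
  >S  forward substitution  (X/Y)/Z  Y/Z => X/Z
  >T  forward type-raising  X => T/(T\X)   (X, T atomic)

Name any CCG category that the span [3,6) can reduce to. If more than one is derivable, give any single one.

(S\PP)\NP

[0,7] S   <
  [0,1] "map" : S\PP
  [1,7] S\(S\PP)   <
    [1,6] S   <
      [1,2] "heard" : PP
      [2,6] S\PP   <
        [2,3] "under" : NP
        [3,6] (S\PP)\NP   <
          [3,5] N   >
            [3,4] "built" : N/S
            [4,5] "read" : S
          [5,6] "some" : ((S\PP)\NP)\N
    [6,7] "park" : (S\(S\PP))\S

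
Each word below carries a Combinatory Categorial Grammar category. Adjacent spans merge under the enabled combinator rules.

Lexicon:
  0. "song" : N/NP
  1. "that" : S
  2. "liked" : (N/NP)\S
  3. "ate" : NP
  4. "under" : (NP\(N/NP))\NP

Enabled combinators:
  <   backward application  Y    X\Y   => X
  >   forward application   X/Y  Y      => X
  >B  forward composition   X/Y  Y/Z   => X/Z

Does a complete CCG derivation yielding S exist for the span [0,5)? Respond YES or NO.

NO

N/NP S (N/NP)\S NP (NP\(N/NP))\NP
CKY chart[0,5] = {N}; S ∉ chart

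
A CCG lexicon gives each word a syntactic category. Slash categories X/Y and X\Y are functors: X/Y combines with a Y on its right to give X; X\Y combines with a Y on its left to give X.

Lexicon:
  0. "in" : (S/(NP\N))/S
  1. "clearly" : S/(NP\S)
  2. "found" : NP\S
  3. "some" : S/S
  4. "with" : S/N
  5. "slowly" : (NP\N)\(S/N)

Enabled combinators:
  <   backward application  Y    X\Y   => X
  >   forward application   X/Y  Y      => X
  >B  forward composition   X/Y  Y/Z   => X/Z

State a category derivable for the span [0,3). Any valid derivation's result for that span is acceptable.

[0,6] S   >
  [0,3] S/(NP\N)   >
    [0,1] "in" : (S/(NP\N))/S
    [1,3] S   >
      [1,2] "clearly" : S/(NP\S)
      [2,3] "found" : NP\S
  [3,6] NP\N   <
    [3,5] S/N   >B
      [3,4] "some" : S/S
      [4,5] "with" : S/N
    [5,6] "slowly" : (NP\N)\(S/N)

S/(NP\N)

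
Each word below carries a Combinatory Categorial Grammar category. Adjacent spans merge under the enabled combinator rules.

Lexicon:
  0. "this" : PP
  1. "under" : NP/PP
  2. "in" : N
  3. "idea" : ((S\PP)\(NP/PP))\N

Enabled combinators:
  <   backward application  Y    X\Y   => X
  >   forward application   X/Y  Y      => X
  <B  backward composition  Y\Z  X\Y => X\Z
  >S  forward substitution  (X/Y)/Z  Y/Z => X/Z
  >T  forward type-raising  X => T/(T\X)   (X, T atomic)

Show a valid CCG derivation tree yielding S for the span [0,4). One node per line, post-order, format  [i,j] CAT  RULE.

[0,4] S   >
  [0,1] S/(S\PP)   >T
    [0,1] "this" : PP
  [1,4] S\PP   <
    [1,2] "under" : NP/PP
    [2,4] (S\PP)\(NP/PP)   <
      [2,3] "in" : N
      [3,4] "idea" : ((S\PP)\(NP/PP))\N

[0,1] PP  lex  "this"
[0,1] S/(S\PP)  >T
[1,2] NP/PP  lex  "under"
[2,3] N  lex  "in"
[3,4] ((S\PP)\(NP/PP))\N  lex  "idea"
[2,4] (S\PP)\(NP/PP)  <  k=3
[1,4] S\PP  <  k=2
[0,4] S  >  k=1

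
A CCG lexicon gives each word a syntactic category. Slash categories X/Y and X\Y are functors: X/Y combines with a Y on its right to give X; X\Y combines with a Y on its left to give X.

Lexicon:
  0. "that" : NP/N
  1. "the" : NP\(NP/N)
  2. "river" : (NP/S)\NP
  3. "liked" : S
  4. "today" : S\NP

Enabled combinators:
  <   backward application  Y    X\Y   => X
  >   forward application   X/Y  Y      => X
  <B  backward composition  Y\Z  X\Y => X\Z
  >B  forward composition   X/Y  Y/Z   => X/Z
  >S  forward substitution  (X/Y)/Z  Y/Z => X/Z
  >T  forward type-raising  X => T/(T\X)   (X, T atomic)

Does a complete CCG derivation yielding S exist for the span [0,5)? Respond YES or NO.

YES

[0,5] S   <
  [0,4] NP   >
    [0,3] NP/S   <
      [0,2] NP   <
        [0,1] "that" : NP/N
        [1,2] "the" : NP\(NP/N)
      [2,3] "river" : (NP/S)\NP
    [3,4] "liked" : S
  [4,5] "today" : S\NP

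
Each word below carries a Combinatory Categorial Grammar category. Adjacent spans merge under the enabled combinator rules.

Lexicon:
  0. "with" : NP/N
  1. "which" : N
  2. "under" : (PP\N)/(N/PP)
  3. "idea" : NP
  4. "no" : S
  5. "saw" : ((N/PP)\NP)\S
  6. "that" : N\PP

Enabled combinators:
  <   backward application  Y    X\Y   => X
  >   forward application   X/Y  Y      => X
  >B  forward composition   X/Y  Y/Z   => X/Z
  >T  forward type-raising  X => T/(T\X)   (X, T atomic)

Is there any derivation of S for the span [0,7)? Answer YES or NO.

NO

NP/N N (PP\N)/(N/PP) NP S ((N/PP)\NP)\S N\PP
CKY chart[0,7] = {N/(N\NP), NP, NP/(NP\NP), NP/(N\N), PP/(PP\NP), S/(S\NP)}; S ∉ chart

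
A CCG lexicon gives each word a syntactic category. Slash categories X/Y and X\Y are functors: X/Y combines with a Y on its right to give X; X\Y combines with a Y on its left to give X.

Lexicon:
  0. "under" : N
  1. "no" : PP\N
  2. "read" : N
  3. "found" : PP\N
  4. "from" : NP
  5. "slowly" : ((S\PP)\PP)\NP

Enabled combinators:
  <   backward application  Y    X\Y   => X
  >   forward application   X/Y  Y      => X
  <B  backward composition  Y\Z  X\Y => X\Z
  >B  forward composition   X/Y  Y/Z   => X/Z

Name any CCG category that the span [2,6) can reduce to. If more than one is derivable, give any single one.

S\PP

[0,6] S   <
  [0,2] PP   <
    [0,1] "under" : N
    [1,2] "no" : PP\N
  [2,6] S\PP   <
    [2,4] PP   <
      [2,3] "read" : N
      [3,4] "found" : PP\N
    [4,6] (S\PP)\PP   <
      [4,5] "from" : NP
      [5,6] "slowly" : ((S\PP)\PP)\NP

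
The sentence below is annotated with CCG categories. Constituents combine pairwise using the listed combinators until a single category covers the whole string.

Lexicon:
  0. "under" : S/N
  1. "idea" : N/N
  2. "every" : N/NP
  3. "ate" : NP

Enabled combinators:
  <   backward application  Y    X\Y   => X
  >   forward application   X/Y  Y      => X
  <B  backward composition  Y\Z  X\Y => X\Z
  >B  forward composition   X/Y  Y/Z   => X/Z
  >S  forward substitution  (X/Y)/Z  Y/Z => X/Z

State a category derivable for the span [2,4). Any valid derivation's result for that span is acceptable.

N

[0,4] S   >
  [0,2] S/N   >B
    [0,1] "under" : S/N
    [1,2] "idea" : N/N
  [2,4] N   >
    [2,3] "every" : N/NP
    [3,4] "ate" : NP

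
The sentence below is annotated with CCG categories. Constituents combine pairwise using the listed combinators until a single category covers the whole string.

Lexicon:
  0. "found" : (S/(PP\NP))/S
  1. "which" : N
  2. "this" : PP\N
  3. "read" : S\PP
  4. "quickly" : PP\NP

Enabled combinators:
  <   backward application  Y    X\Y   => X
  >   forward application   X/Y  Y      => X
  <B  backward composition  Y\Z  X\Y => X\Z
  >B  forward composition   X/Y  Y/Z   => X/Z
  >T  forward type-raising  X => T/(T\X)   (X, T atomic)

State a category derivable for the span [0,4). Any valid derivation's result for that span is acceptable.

S/(PP\NP)

[0,5] S   >
  [0,4] S/(PP\NP)   >
    [0,1] "found" : (S/(PP\NP))/S
    [1,4] S   <
      [1,3] PP   <
        [1,2] "which" : N
        [2,3] "this" : PP\N
      [3,4] "read" : S\PP
  [4,5] "quickly" : PP\NP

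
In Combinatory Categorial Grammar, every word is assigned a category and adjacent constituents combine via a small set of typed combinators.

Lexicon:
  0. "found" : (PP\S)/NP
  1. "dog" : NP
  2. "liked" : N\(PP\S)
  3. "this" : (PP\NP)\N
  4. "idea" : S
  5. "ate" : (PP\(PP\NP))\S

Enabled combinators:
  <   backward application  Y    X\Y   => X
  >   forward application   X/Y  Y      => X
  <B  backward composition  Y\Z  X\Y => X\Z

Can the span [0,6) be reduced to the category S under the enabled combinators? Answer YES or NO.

(PP\S)/NP NP N\(PP\S) (PP\NP)\N S (PP\(PP\NP))\S
CKY chart[0,6] = {PP}; S ∉ chart

NO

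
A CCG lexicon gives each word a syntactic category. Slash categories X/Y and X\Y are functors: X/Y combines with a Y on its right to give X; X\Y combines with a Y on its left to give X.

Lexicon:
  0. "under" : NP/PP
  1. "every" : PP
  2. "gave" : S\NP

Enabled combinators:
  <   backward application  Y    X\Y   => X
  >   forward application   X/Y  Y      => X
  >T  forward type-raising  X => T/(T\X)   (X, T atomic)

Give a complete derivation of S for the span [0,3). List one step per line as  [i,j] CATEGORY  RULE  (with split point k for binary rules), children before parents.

[0,3] S   <
  [0,2] NP   >
    [0,1] "under" : NP/PP
    [1,2] "every" : PP
  [2,3] "gave" : S\NP

[0,1] NP/PP  lex  "under"
[1,2] PP  lex  "every"
[0,2] NP  >  k=1
[2,3] S\NP  lex  "gave"
[0,3] S  <  k=2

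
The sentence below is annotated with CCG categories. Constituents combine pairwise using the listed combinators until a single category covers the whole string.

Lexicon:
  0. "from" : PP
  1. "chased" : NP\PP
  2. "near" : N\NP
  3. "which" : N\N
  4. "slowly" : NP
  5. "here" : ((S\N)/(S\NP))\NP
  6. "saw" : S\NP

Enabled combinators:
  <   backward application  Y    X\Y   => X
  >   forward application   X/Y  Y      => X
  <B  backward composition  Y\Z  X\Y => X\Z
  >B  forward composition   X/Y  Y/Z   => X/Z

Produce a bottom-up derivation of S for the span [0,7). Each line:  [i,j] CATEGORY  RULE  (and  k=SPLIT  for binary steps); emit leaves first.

[0,7] S   <
  [0,2] NP   <
    [0,1] "from" : PP
    [1,2] "chased" : NP\PP
  [2,7] S\NP   <B
    [2,4] N\NP   <B
      [2,3] "near" : N\NP
      [3,4] "which" : N\N
    [4,7] S\N   >
      [4,6] (S\N)/(S\NP)   <
        [4,5] "slowly" : NP
        [5,6] "here" : ((S\N)/(S\NP))\NP
      [6,7] "saw" : S\NP

[0,1] PP  lex  "from"
[1,2] NP\PP  lex  "chased"
[0,2] NP  <  k=1
[2,3] N\NP  lex  "near"
[3,4] N\N  lex  "which"
[2,4] N\NP  <B  k=3
[4,5] NP  lex  "slowly"
[5,6] ((S\N)/(S\NP))\NP  lex  "here"
[4,6] (S\N)/(S\NP)  <  k=5
[6,7] S\NP  lex  "saw"
[4,7] S\N  >  k=6
[2,7] S\NP  <B  k=4
[0,7] S  <  k=2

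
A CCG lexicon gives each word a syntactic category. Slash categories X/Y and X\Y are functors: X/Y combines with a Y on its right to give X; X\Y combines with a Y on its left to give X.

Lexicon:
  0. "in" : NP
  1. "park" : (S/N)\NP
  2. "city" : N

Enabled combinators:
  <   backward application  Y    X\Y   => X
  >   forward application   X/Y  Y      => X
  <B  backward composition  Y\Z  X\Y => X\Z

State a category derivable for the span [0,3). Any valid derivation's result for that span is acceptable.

S

[0,3] S   >
  [0,2] S/N   <
    [0,1] "in" : NP
    [1,2] "park" : (S/N)\NP
  [2,3] "city" : N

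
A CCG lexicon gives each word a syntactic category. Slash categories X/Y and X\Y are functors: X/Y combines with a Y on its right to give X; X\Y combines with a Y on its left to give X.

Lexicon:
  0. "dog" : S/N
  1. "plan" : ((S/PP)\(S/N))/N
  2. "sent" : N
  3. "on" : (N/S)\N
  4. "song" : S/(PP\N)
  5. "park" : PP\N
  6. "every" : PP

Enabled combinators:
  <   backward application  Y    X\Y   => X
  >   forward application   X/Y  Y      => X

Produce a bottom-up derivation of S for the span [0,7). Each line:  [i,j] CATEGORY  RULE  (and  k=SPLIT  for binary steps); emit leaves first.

[0,1] S/N  lex  "dog"
[1,2] ((S/PP)\(S/N))/N  lex  "plan"
[2,3] N  lex  "sent"
[3,4] (N/S)\N  lex  "on"
[2,4] N/S  <  k=3
[4,5] S/(PP\N)  lex  "song"
[5,6] PP\N  lex  "park"
[4,6] S  >  k=5
[2,6] N  >  k=4
[1,6] (S/PP)\(S/N)  >  k=2
[0,6] S/PP  <  k=1
[6,7] PP  lex  "every"
[0,7] S  >  k=6

[0,7] S   >
  [0,6] S/PP   <
    [0,1] "dog" : S/N
    [1,6] (S/PP)\(S/N)   >
      [1,2] "plan" : ((S/PP)\(S/N))/N
      [2,6] N   >
        [2,4] N/S   <
          [2,3] "sent" : N
          [3,4] "on" : (N/S)\N
        [4,6] S   >
          [4,5] "song" : S/(PP\N)
          [5,6] "park" : PP\N
  [6,7] "every" : PP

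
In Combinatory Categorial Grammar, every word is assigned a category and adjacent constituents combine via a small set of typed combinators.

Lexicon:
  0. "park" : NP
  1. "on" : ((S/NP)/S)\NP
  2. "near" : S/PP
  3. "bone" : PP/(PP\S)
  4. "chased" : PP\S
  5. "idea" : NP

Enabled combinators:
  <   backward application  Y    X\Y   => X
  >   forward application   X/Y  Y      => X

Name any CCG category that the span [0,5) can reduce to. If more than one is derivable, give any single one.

S/NP

[0,6] S   >
  [0,5] S/NP   >
    [0,2] (S/NP)/S   <
      [0,1] "park" : NP
      [1,2] "on" : ((S/NP)/S)\NP
    [2,5] S   >
      [2,3] "near" : S/PP
      [3,5] PP   >
        [3,4] "bone" : PP/(PP\S)
        [4,5] "chased" : PP\S
  [5,6] "idea" : NP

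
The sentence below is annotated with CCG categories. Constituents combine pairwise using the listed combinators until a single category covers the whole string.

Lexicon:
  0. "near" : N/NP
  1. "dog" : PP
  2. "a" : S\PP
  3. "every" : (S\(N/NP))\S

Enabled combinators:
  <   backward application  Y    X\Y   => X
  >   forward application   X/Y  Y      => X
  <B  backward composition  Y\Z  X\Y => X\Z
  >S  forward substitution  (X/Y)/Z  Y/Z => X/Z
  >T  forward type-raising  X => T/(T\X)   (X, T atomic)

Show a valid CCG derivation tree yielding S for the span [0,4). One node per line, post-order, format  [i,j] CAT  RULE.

[0,1] N/NP  lex  "near"
[1,2] PP  lex  "dog"
[2,3] S\PP  lex  "a"
[1,3] S  <  k=2
[3,4] (S\(N/NP))\S  lex  "every"
[1,4] S\(N/NP)  <  k=3
[0,4] S  <  k=1

[0,4] S   <
  [0,1] "near" : N/NP
  [1,4] S\(N/NP)   <
    [1,3] S   <
      [1,2] "dog" : PP
      [2,3] "a" : S\PP
    [3,4] "every" : (S\(N/NP))\S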